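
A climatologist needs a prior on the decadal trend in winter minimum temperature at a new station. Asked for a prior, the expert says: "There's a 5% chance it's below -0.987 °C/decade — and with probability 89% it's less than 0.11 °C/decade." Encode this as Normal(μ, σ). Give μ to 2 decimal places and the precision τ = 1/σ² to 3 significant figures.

μ = -0.36, τ = 6.85

The p-quantile of Normal(μ,σ) is μ + z_p·σ, with z_{0.05} = -1.645 and z_{0.89} = 1.227.
Eliminate σ: μ = (z₂·x₁ − z₁·x₂)/(z₂ − z₁) = (1.227·-0.987 − (-1.645)·0.11)/2.871 = -0.36.
Then σ = (x₂ − x₁)/(z₂ − z₁) = (0.11 − -0.987)/2.871 = 0.38.
Precision τ = 1/σ² = 1/0.382² = 6.85.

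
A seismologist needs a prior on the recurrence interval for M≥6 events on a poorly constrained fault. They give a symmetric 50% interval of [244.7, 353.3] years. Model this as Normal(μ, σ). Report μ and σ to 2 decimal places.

A symmetric 50% interval runs μ ± z·σ with z = 0.6745.
Half-width = 54.3, so σ = 54.3/0.6745 = 80.51.
μ is the interval midpoint, 299.00.

μ = 299.00, σ = 80.51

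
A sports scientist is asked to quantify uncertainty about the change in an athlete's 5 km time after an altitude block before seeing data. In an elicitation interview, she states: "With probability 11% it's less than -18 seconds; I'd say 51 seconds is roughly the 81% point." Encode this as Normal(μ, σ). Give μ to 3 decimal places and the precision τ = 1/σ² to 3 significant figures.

The p-quantile of Normal(μ,σ) is μ + z_p·σ, with z_{0.11} = -1.227 and z_{0.81} = 0.8779.
Eliminate σ: μ = (z₂·x₁ − z₁·x₂)/(z₂ − z₁) = (0.8779·-18 − (-1.227)·51)/2.104 = 22.215.
Then σ = (x₂ − x₁)/(z₂ − z₁) = (51 − -18)/2.104 = 32.788.
Precision τ = 1/σ² = 1/32.79² = 0.00093.

μ = 22.215, τ = 0.00093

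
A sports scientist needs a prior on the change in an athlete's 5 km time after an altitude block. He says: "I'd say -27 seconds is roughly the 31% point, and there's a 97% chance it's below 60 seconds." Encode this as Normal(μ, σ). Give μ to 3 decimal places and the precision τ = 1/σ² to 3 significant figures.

μ = -8.849, τ = 0.000746

For Normal(μ,σ), the p-quantile is μ + z_p·σ. Here z_{0.31} = -0.4959, z_{0.97} = 1.881.
So -27 = μ − 0.4959σ and 60 = μ + 1.881σ.
Subtracting: σ = (60 − -27)/(1.881 − (-0.4959)) = 36.606.
Then μ = -27 − (-0.4959)·36.606 = -8.849.
Precision τ = 1/σ² = 1/36.61² = 0.000746.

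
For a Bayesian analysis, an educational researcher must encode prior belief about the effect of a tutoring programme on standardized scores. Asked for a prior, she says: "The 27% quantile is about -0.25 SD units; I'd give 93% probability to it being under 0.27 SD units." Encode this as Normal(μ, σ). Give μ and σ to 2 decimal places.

μ = -0.10, σ = 0.25

The p-quantile of Normal(μ,σ) is μ + z_p·σ, with z_{0.27} = -0.6128 and z_{0.93} = 1.476.
Eliminate σ: μ = (z₂·x₁ − z₁·x₂)/(z₂ − z₁) = (1.476·-0.25 − (-0.6128)·0.27)/2.089 = -0.10.
Then σ = (x₂ − x₁)/(z₂ − z₁) = (0.27 − -0.25)/2.089 = 0.25.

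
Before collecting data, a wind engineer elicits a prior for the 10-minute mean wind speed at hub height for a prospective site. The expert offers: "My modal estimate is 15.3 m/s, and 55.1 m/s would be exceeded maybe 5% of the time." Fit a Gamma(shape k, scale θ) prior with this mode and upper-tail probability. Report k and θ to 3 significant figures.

Gamma(k,θ) with k>1 has mode (k−1)θ, so θ = 15.3/(k−1).
Need P(X < 55.1) = 0.95 with θ tied to k this way. Start at k = 2, θ = 15.3: P(X<55.1) ≈ 0.874.
Too low — raise k to concentrate. Iterating converges to k ≈ 2.56.
Then θ = 15.3/(2.56−1) ≈ 9.78.

k ≈ 2.56, θ ≈ 9.78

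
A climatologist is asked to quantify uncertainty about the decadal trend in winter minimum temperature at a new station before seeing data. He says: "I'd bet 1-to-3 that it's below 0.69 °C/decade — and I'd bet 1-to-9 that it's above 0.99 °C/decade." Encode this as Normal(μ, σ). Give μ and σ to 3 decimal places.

For Normal(μ,σ), the p-quantile is μ + z_p·σ. Here z_{0.25} = -0.6745, z_{0.9} = 1.282.
So 0.69 = μ − 0.6745σ and 0.99 = μ + 1.282σ.
Subtracting: σ = (0.99 − 0.69)/(1.282 − (-0.6745)) = 0.153.
Then μ = 0.69 − (-0.6745)·0.153 = 0.793.

μ = 0.793, σ = 0.153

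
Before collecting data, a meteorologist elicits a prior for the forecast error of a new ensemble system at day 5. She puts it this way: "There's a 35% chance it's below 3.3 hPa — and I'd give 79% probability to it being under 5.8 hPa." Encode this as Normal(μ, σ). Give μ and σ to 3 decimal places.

μ = 4.108, σ = 2.098

For Normal(μ,σ), the p-quantile is μ + z_p·σ. Here z_{0.35} = -0.3853, z_{0.79} = 0.8064.
So 3.3 = μ − 0.3853σ and 5.8 = μ + 0.8064σ.
Subtracting: σ = (5.8 − 3.3)/(0.8064 − (-0.3853)) = 2.098.
Then μ = 3.3 − (-0.3853)·2.098 = 4.108.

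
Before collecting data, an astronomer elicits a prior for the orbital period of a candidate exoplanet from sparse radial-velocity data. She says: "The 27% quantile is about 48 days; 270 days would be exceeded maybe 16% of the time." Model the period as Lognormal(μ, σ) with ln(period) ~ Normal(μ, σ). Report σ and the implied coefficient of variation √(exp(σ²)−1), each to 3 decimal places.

If T ~ Lognormal(μ,σ) then ln T ~ Normal(μ,σ), so the p-quantile of ln T is μ + z_p·σ.
ln(48) = 3.871 and ln(270) = 5.598; z_{0.27} = -0.6128, z_{0.84} = 0.9945.
σ = (5.598 − 3.871)/(0.9945 − (-0.6128)) = 1.075.
μ = 3.871 − (-0.6128)·1.075 = 4.530.
CV = √(exp(σ²)−1) = √(exp(1.1548)−1) = 1.474.

σ ≈ 1.075, CV ≈ 1.474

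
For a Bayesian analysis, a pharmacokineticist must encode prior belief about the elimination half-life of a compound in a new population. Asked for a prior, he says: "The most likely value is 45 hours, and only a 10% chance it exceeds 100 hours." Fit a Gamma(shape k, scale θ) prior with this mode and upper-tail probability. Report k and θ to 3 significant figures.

Gamma(k,θ) with k>1 has mode (k−1)θ, so θ = 45/(k−1).
Need P(X < 100) = 0.9 with θ tied to k this way. Start at k = 2, θ = 45: P(X<100) ≈ 0.651.
Too low — raise k to concentrate. Iterating converges to k ≈ 4.02.
Then θ = 45/(4.02−1) ≈ 14.9.

k ≈ 4.02, θ ≈ 14.9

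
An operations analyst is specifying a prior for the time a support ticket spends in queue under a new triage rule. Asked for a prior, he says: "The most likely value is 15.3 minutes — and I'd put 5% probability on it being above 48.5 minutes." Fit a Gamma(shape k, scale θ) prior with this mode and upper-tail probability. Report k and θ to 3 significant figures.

Gamma(k,θ) with k>1 has mode (k−1)θ, so θ = 15.3/(k−1).
Need P(X < 48.5) = 0.95 with θ tied to k this way. Start at k = 2, θ = 15.3: P(X<48.5) ≈ 0.825.
Too low — raise k to concentrate. Iterating converges to k ≈ 2.97.
Then θ = 15.3/(2.97−1) ≈ 7.75.

k ≈ 2.97, θ ≈ 7.75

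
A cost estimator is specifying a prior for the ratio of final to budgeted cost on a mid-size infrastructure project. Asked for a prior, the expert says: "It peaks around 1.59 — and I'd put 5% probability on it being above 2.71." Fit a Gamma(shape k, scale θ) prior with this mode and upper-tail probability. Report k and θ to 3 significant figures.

Gamma(k,θ) with k>1 has mode (k−1)θ, so θ = 1.59/(k−1).
Need P(X < 2.71) = 0.95 with θ tied to k this way. Start at k = 2, θ = 1.59: P(X<2.71) ≈ 0.508.
Too low — raise k to concentrate. Iterating converges to k ≈ 10.8.
Then θ = 1.59/(10.8−1) ≈ 0.162.

k ≈ 10.8, θ ≈ 0.162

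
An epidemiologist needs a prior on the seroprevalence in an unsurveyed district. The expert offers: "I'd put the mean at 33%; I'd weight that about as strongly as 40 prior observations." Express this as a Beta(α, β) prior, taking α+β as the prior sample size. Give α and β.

α = 13.2, β = 26.8

Under the effective-sample-size interpretation, Beta(α, β) has prior mean α/(α+β) and prior sample size α+β.
So α+β = 40 and α/(α+β) = 0.33, giving α = 0.33·40 = 13.2 and β = 40 − 13.2 = 26.8.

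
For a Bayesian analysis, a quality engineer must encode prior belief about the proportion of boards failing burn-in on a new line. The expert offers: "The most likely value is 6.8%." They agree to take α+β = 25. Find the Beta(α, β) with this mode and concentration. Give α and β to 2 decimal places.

For α,β > 1 the Beta mode is (α−1)/(α+β−2). With α+β = 25, the mode is (α−1)/23.
Set (α−1)/23 = 0.068 → α = 1 + 0.068·23 = 2.56.
β = 25 − α = 22.44.

α = 2.56, β = 22.44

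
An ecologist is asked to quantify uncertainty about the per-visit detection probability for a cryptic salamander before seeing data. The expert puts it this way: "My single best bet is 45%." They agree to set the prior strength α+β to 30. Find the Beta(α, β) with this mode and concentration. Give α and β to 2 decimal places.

For α,β > 1 the Beta mode is (α−1)/(α+β−2). With α+β = 30, the mode is (α−1)/28.
Set (α−1)/28 = 0.45 → α = 1 + 0.45·28 = 13.60.
β = 30 − α = 16.40.

α = 13.60, β = 16.40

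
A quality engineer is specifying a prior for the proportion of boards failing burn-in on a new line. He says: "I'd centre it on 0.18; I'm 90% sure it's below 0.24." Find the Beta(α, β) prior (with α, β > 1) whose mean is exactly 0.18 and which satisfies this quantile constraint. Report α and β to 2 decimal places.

α ≈ 12.75, β ≈ 58.08

With mean 0.18 fixed, write α = 0.18s, β = 0.82s where s = α+β.
Need P(θ < 0.24) = 0.9 under Beta(0.18s, 0.82s). Normal approximation: (q−m)/√(m(1−m)/s) ≈ z_{0.9} = 1.28, so s ≈ 0.18·0.82·(1.28)²/(0.24−0.18)² = 67.3.
At s = 67.3: P(θ<0.24) ≈ 0.895. Adjusting to match 0.9 gives s ≈ 70.82.
So α = 0.18·70.82 ≈ 12.75, β = 0.82·70.82 ≈ 58.08.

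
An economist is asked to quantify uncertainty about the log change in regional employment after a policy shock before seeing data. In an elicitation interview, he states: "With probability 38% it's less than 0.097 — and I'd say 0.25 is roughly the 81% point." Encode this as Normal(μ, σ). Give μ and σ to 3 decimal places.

For Normal(μ,σ), the p-quantile is μ + z_p·σ. Here z_{0.38} = -0.3055, z_{0.81} = 0.8779.
So 0.097 = μ − 0.3055σ and 0.25 = μ + 0.8779σ.
Subtracting: σ = (0.25 − 0.097)/(0.8779 − (-0.3055)) = 0.129.
Then μ = 0.097 − (-0.3055)·0.129 = 0.136.

μ = 0.136, σ = 0.129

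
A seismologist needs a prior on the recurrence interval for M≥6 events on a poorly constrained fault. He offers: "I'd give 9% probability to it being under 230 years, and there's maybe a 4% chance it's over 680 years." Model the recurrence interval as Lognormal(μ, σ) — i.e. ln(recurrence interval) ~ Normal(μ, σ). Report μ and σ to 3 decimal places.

If T ~ Lognormal(μ,σ) then ln T ~ Normal(μ,σ), so the p-quantile of ln T is μ + z_p·σ.
ln(230) = 5.438 and ln(680) = 6.522; z_{0.09} = -1.341, z_{0.96} = 1.751.
σ = (6.522 − 5.438)/(1.751 − (-1.341)) = 0.351.
μ = 5.438 − (-1.341)·0.351 = 5.908.

μ ≈ 5.908, σ ≈ 0.351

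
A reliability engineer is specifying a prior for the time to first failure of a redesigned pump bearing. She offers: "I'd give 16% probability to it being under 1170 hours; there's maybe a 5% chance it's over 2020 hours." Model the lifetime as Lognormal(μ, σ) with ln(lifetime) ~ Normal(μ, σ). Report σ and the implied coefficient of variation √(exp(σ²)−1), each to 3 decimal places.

σ ≈ 0.207, CV ≈ 0.209

If T ~ Lognormal(μ,σ) then ln T ~ Normal(μ,σ), so the p-quantile of ln T is μ + z_p·σ.
ln(1170) = 7.065 and ln(2020) = 7.611; z_{0.16} = -0.9945, z_{0.95} = 1.645.
σ = (7.611 − 7.065)/(1.645 − (-0.9945)) = 0.207.
μ = 7.065 − (-0.9945)·0.207 = 7.271.
CV = √(exp(σ²)−1) = √(exp(0.0428)−1) = 0.209.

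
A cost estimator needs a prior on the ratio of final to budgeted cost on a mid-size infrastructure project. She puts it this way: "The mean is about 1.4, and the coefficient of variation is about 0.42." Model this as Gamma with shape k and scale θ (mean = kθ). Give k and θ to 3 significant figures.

k ≈ 5.67, θ ≈ 0.247

For Gamma(k, scale θ): mean = kθ, variance = kθ², so CV = 1/√k.
CV = 0.42, hence k = 1/CV² = 5.67.
Then θ = mean/k = 1.4/5.67 = 0.247.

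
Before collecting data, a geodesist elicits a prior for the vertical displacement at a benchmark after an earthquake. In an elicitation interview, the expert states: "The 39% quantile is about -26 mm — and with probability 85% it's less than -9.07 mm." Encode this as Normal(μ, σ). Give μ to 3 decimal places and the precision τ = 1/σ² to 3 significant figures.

For Normal(μ,σ), the p-quantile is μ + z_p·σ. Here z_{0.39} = -0.2793, z_{0.85} = 1.036.
So -26 = μ − 0.2793σ and -9.07 = μ + 1.036σ.
Subtracting: σ = (-9.07 − -26)/(1.036 − (-0.2793)) = 12.867.
Then μ = -26 − (-0.2793)·12.867 = -22.406.
Precision τ = 1/σ² = 1/12.87² = 0.00604.

μ = -22.406, τ = 0.00604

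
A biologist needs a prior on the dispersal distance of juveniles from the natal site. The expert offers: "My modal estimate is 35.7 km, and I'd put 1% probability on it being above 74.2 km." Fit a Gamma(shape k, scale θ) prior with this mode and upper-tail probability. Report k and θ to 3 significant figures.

k ≈ 10.1, θ ≈ 3.92

Gamma(k,θ) with k>1 has mode (k−1)θ, so θ = 35.7/(k−1).
Need P(X < 74.2) = 0.99 with θ tied to k this way. Start at k = 2, θ = 35.7: P(X<74.2) ≈ 0.615.
Too low — raise k to concentrate. Iterating converges to k ≈ 10.1.
Then θ = 35.7/(10.1−1) ≈ 3.92.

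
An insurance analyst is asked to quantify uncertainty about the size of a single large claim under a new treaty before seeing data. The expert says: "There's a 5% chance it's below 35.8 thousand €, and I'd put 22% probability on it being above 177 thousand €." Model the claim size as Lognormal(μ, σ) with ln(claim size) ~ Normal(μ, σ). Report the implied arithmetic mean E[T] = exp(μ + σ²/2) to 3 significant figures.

E[T] ≈ 132 thousand €

If T ~ Lognormal(μ,σ) then ln T ~ Normal(μ,σ), so the p-quantile of ln T is μ + z_p·σ.
ln(35.8) = 3.578 and ln(177) = 5.176; z_{0.05} = -1.645, z_{0.78} = 0.7722.
σ = (5.176 − 3.578)/(0.7722 − (-1.645)) = 0.661.
μ = 3.578 − (-1.645)·0.661 = 4.666.
E[T] = exp(μ + σ²/2) = exp(4.666 + 0.2186) = 132 thousand €.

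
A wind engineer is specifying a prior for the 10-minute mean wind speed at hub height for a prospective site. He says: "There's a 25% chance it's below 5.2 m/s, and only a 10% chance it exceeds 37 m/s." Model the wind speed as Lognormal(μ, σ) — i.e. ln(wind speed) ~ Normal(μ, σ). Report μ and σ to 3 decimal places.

If T ~ Lognormal(μ,σ) then ln T ~ Normal(μ,σ), so the p-quantile of ln T is μ + z_p·σ.
ln(5.2) = 1.649 and ln(37) = 3.611; z_{0.25} = -0.6745, z_{0.9} = 1.282.
σ = (3.611 − 1.649)/(1.282 − (-0.6745)) = 1.003.
μ = 1.649 − (-0.6745)·1.003 = 2.325.

μ ≈ 2.325, σ ≈ 1.003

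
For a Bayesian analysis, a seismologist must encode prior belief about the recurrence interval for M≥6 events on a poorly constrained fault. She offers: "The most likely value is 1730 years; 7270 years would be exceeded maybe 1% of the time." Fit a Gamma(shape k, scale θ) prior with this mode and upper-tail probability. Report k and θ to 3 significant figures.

Gamma(k,θ) with k>1 has mode (k−1)θ, so θ = 1730/(k−1).
Need P(X < 7270) = 0.99 with θ tied to k this way. Start at k = 2, θ = 1730: P(X<7270) ≈ 0.922.
Too low — raise k to concentrate. Iterating converges to k ≈ 3.
Then θ = 1730/(3−1) ≈ 865.

k ≈ 3, θ ≈ 865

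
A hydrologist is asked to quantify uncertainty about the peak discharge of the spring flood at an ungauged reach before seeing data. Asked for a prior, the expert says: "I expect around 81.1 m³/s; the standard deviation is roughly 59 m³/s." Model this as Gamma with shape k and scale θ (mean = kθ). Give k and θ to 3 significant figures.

For Gamma(k, scale θ): mean = kθ, variance = kθ², so CV = 1/√k.
CV = SD/mean = 59/81.1 = 0.7275, hence k = 1/CV² = 1.89.
Then θ = mean/k = 81.1/1.89 = 42.9.

k ≈ 1.89, θ ≈ 42.9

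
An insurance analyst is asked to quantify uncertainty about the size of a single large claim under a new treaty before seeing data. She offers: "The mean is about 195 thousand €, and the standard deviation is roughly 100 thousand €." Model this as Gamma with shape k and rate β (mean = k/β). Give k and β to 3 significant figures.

For Gamma(k, rate β): mean = k/β, variance = k/β², so CV = 1/√k.
CV = SD/mean = 100/195 = 0.5128, hence k = 1/CV² = 3.8.
Then β = k/mean = 3.8/195 = 0.0195.

k ≈ 3.8, β ≈ 0.0195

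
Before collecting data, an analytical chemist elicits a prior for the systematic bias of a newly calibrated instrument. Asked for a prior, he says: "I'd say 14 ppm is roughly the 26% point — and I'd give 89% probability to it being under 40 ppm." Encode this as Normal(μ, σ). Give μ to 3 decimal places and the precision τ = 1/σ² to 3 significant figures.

The p-quantile of Normal(μ,σ) is μ + z_p·σ, with z_{0.26} = -0.6433 and z_{0.89} = 1.227.
Eliminate σ: μ = (z₂·x₁ − z₁·x₂)/(z₂ − z₁) = (1.227·14 − (-0.6433)·40)/1.87 = 22.946.
Then σ = (x₂ − x₁)/(z₂ − z₁) = (40 − 14)/1.87 = 13.905.
Precision τ = 1/σ² = 1/13.9² = 0.00517.

μ = 22.946, τ = 0.00517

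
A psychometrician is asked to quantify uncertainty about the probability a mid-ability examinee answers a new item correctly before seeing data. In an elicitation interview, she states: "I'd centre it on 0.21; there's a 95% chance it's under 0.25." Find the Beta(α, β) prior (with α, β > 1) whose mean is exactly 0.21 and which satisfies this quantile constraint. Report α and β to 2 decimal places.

α ≈ 62.06, β ≈ 233.48

With mean 0.21 fixed, write α = 0.21s, β = 0.79s where s = α+β.
Need P(θ < 0.25) = 0.95 under Beta(0.21s, 0.79s). Normal approximation: (q−m)/√(m(1−m)/s) ≈ z_{0.95} = 1.64, so s ≈ 0.21·0.79·(1.64)²/(0.25−0.21)² = 280.5.
At s = 280.5: P(θ<0.25) ≈ 0.946. Adjusting to match 0.95 gives s ≈ 295.54.
So α = 0.21·295.54 ≈ 62.06, β = 0.79·295.54 ≈ 233.48.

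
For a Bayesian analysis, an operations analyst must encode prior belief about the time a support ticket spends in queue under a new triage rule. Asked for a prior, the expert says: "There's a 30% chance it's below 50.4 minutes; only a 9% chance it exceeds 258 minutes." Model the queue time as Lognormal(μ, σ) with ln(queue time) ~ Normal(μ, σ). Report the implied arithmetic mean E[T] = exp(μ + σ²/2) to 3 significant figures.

If T ~ Lognormal(μ,σ) then ln T ~ Normal(μ,σ), so the p-quantile of ln T is μ + z_p·σ.
ln(50.4) = 3.92 and ln(258) = 5.553; z_{0.3} = -0.5244, z_{0.91} = 1.341.
σ = (5.553 − 3.92)/(1.341 − (-0.5244)) = 0.876.
μ = 3.92 − (-0.5244)·0.876 = 4.379.
E[T] = exp(μ + σ²/2) = exp(4.379 + 0.3833) = 117 minutes.

E[T] ≈ 117 minutes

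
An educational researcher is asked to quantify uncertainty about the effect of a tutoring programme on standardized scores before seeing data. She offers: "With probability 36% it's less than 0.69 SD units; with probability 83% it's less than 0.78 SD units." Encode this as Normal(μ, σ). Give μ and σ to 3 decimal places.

For Normal(μ,σ), the p-quantile is μ + z_p·σ. Here z_{0.36} = -0.3585, z_{0.83} = 0.9542.
So 0.69 = μ − 0.3585σ and 0.78 = μ + 0.9542σ.
Subtracting: σ = (0.78 − 0.69)/(0.9542 − (-0.3585)) = 0.069.
Then μ = 0.69 − (-0.3585)·0.069 = 0.715.

μ = 0.715, σ = 0.069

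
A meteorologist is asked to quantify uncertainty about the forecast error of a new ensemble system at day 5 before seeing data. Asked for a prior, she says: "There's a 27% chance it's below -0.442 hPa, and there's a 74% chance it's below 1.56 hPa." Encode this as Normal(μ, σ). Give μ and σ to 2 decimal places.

μ = 0.53, σ = 1.59

For Normal(μ,σ), the p-quantile is μ + z_p·σ. Here z_{0.27} = -0.6128, z_{0.74} = 0.6433.
So -0.442 = μ − 0.6128σ and 1.56 = μ + 0.6433σ.
Subtracting: σ = (1.56 − -0.442)/(0.6433 − (-0.6128)) = 1.59.
Then μ = -0.442 − (-0.6128)·1.59 = 0.53.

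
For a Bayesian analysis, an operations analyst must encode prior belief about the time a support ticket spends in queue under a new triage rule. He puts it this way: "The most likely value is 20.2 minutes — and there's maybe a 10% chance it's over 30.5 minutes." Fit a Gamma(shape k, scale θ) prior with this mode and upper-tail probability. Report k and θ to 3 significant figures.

Gamma(k,θ) with k>1 has mode (k−1)θ, so θ = 20.2/(k−1).
Need P(X < 30.5) = 0.9 with θ tied to k this way. Start at k = 2, θ = 20.2: P(X<30.5) ≈ 0.445.
Too low — raise k to concentrate. Iterating converges to k ≈ 12.
Then θ = 20.2/(12−1) ≈ 1.84.

k ≈ 12, θ ≈ 1.84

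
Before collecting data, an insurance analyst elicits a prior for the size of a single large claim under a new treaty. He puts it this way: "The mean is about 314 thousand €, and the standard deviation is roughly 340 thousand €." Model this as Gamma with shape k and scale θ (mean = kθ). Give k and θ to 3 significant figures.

For Gamma(k, scale θ): mean = kθ, variance = kθ², so CV = 1/√k.
CV = SD/mean = 340/314 = 1.083, hence k = 1/CV² = 0.853.
Then θ = mean/k = 314/0.853 = 368.

k ≈ 0.853, θ ≈ 368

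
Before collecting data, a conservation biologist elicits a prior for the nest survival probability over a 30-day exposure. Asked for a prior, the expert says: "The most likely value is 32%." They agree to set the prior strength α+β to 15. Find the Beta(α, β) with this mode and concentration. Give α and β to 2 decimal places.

For α,β > 1 the Beta mode is (α−1)/(α+β−2). With α+β = 15, the mode is (α−1)/13.
Set (α−1)/13 = 0.32 → α = 1 + 0.32·13 = 5.16.
β = 15 − α = 9.84.

α = 5.16, β = 9.84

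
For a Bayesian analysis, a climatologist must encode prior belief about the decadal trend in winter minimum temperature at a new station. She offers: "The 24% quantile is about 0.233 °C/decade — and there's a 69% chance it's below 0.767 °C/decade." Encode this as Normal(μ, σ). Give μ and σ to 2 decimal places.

μ = 0.55, σ = 0.44

For Normal(μ,σ), the p-quantile is μ + z_p·σ. Here z_{0.24} = -0.7063, z_{0.69} = 0.4959.
So 0.233 = μ − 0.7063σ and 0.767 = μ + 0.4959σ.
Subtracting: σ = (0.767 − 0.233)/(0.4959 − (-0.7063)) = 0.44.
Then μ = 0.233 − (-0.7063)·0.44 = 0.55.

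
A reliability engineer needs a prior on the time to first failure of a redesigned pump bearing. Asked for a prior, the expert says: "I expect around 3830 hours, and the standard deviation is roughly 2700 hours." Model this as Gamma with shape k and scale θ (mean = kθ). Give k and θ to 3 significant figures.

k ≈ 2.01, θ ≈ 1900

For Gamma(k, scale θ): mean = kθ, variance = kθ², so CV = 1/√k.
CV = SD/mean = 2700/3830 = 0.705, hence k = 1/CV² = 2.01.
Then θ = mean/k = 3830/2.01 = 1900.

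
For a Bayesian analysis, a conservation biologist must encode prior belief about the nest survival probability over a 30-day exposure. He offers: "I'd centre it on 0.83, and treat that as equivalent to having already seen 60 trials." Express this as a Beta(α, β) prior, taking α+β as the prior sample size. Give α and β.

α = 49.8, β = 10.2

Under the effective-sample-size interpretation, Beta(α, β) has prior mean α/(α+β) and prior sample size α+β.
So α+β = 60 and α/(α+β) = 0.83, giving α = 0.83·60 = 49.8 and β = 60 − 49.8 = 10.2.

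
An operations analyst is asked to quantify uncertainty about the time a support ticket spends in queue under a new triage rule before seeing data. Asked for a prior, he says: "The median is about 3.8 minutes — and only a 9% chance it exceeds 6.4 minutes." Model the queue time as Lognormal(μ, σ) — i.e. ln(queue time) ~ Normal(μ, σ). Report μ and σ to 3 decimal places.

μ ≈ 1.335, σ ≈ 0.389

If T ~ Lognormal(μ,σ) then ln T ~ Normal(μ,σ), so the p-quantile of ln T is μ + z_p·σ.
ln(3.8) = 1.335 and ln(6.4) = 1.856; z_{0.5} = 0, z_{0.91} = 1.341.
σ = (1.856 − 1.335)/(1.341 − (0)) = 0.389.
μ = 1.335 − (0)·0.389 = 1.335.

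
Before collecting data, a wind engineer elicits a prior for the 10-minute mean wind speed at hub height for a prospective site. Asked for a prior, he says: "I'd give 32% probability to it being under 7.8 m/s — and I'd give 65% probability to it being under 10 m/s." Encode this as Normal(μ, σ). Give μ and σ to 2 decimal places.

μ = 9.01, σ = 2.58

For Normal(μ,σ), the p-quantile is μ + z_p·σ. Here z_{0.32} = -0.4677, z_{0.65} = 0.3853.
So 7.8 = μ − 0.4677σ and 10 = μ + 0.3853σ.
Subtracting: σ = (10 − 7.8)/(0.3853 − (-0.4677)) = 2.58.
Then μ = 7.8 − (-0.4677)·2.58 = 9.01.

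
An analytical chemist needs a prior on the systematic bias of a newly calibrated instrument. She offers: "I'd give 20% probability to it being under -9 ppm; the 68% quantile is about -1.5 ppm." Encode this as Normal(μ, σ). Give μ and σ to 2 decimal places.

μ = -4.18, σ = 5.73

For Normal(μ,σ), the p-quantile is μ + z_p·σ. Here z_{0.2} = -0.8416, z_{0.68} = 0.4677.
So -9 = μ − 0.8416σ and -1.5 = μ + 0.4677σ.
Subtracting: σ = (-1.5 − -9)/(0.4677 − (-0.8416)) = 5.73.
Then μ = -9 − (-0.8416)·5.73 = -4.18.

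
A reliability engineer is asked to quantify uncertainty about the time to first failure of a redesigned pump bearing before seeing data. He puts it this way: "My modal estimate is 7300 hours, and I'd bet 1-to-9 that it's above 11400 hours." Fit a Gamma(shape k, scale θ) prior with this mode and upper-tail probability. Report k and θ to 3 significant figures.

k ≈ 10.4, θ ≈ 775

Gamma(k,θ) with k>1 has mode (k−1)θ, so θ = 7300/(k−1).
Need P(X < 11400) = 0.9 with θ tied to k this way. Start at k = 2, θ = 7300: P(X<11400) ≈ 0.463.
Too low — raise k to concentrate. Iterating converges to k ≈ 10.4.
Then θ = 7300/(10.4−1) ≈ 775.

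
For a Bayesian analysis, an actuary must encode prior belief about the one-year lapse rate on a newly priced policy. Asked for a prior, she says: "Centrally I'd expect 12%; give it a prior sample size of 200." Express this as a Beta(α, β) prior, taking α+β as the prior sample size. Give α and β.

Under the effective-sample-size interpretation, Beta(α, β) has prior mean α/(α+β) and prior sample size α+β.
So α+β = 200 and α/(α+β) = 0.12, giving α = 0.12·200 = 24 and β = 200 − 24 = 176.

α = 24, β = 176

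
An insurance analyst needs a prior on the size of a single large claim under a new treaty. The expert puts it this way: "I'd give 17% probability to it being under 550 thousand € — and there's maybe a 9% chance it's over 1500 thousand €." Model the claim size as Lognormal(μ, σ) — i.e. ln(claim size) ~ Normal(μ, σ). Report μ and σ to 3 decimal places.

μ ≈ 6.727, σ ≈ 0.437

If T ~ Lognormal(μ,σ) then ln T ~ Normal(μ,σ), so the p-quantile of ln T is μ + z_p·σ.
ln(550) = 6.31 and ln(1500) = 7.313; z_{0.17} = -0.9542, z_{0.91} = 1.341.
σ = (7.313 − 6.31)/(1.341 − (-0.9542)) = 0.437.
μ = 6.31 − (-0.9542)·0.437 = 6.727.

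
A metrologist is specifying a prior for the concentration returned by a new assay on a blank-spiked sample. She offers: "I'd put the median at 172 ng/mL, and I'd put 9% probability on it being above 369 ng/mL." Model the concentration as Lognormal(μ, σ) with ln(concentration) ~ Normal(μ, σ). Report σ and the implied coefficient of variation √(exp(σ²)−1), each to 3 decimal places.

σ ≈ 0.569, CV ≈ 0.619

If T ~ Lognormal(μ,σ) then ln T ~ Normal(μ,σ), so the p-quantile of ln T is μ + z_p·σ.
ln(172) = 5.147 and ln(369) = 5.911; z_{0.5} = 0, z_{0.91} = 1.341.
σ = (5.911 − 5.147)/(1.341 − (0)) = 0.569.
μ = 5.147 − (0)·0.569 = 5.147.
CV = √(exp(σ²)−1) = √(exp(0.3241)−1) = 0.619.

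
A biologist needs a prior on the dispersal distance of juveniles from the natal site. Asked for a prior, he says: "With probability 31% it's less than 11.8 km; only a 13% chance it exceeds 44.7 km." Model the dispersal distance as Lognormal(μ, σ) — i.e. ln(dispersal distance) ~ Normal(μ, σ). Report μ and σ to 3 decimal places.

μ ≈ 2.875, σ ≈ 0.821

If T ~ Lognormal(μ,σ) then ln T ~ Normal(μ,σ), so the p-quantile of ln T is μ + z_p·σ.
ln(11.8) = 2.468 and ln(44.7) = 3.8; z_{0.31} = -0.4959, z_{0.87} = 1.126.
σ = (3.8 − 2.468)/(1.126 − (-0.4959)) = 0.821.
μ = 2.468 − (-0.4959)·0.821 = 2.875.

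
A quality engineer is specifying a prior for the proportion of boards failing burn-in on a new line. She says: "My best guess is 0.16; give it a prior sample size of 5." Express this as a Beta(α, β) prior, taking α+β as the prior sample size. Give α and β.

Under the effective-sample-size interpretation, Beta(α, β) has prior mean α/(α+β) and prior sample size α+β.
So α+β = 5 and α/(α+β) = 0.16, giving α = 0.16·5 = 0.8 and β = 5 − 0.8 = 4.2.

α = 0.8, β = 4.2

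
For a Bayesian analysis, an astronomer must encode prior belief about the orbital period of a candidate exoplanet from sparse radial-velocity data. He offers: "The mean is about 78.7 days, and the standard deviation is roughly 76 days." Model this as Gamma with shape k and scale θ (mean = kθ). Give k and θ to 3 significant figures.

For Gamma(k, scale θ): mean = kθ, variance = kθ², so CV = 1/√k.
CV = SD/mean = 76/78.7 = 0.9657, hence k = 1/CV² = 1.07.
Then θ = mean/k = 78.7/1.07 = 73.4.

k ≈ 1.07, θ ≈ 73.4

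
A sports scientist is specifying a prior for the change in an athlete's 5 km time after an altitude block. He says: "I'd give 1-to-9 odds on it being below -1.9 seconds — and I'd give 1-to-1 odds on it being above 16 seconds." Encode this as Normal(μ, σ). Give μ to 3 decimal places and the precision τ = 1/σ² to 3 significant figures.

The p-quantile of Normal(μ,σ) is μ + z_p·σ, with z_{0.1} = -1.282 and z_{0.5} = 0.
Eliminate σ: μ = (z₂·x₁ − z₁·x₂)/(z₂ − z₁) = (0·-1.9 − (-1.282)·16)/1.282 = 16.000.
Then σ = (x₂ − x₁)/(z₂ − z₁) = (16 − -1.9)/1.282 = 13.967.
Precision τ = 1/σ² = 1/13.97² = 0.00513.

μ = 16.000, τ = 0.00513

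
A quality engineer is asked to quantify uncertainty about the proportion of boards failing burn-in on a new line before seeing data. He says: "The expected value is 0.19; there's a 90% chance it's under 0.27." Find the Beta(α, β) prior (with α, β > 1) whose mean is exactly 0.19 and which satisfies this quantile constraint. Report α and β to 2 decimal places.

With mean 0.19 fixed, write α = 0.19s, β = 0.81s where s = α+β.
Need P(θ < 0.27) = 0.9 under Beta(0.19s, 0.81s). Normal approximation: (q−m)/√(m(1−m)/s) ≈ z_{0.9} = 1.28, so s ≈ 0.19·0.81·(1.28)²/(0.27−0.19)² = 39.5.
At s = 39.5: P(θ<0.27) ≈ 0.894. Adjusting to match 0.9 gives s ≈ 41.84.
So α = 0.19·41.84 ≈ 7.95, β = 0.81·41.84 ≈ 33.89.

α ≈ 7.95, β ≈ 33.89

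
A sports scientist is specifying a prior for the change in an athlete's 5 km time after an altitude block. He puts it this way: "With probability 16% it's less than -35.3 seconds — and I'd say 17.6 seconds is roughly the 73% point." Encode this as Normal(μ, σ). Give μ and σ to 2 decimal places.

μ = -2.57, σ = 32.91

For Normal(μ,σ), the p-quantile is μ + z_p·σ. Here z_{0.16} = -0.9945, z_{0.73} = 0.6128.
So -35.3 = μ − 0.9945σ and 17.6 = μ + 0.6128σ.
Subtracting: σ = (17.6 − -35.3)/(0.6128 − (-0.9945)) = 32.91.
Then μ = -35.3 − (-0.9945)·32.91 = -2.57.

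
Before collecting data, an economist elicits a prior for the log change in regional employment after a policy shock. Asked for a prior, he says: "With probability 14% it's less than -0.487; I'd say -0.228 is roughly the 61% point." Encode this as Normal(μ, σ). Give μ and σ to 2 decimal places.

For Normal(μ,σ), the p-quantile is μ + z_p·σ. Here z_{0.14} = -1.08, z_{0.61} = 0.2793.
So -0.487 = μ − 1.08σ and -0.228 = μ + 0.2793σ.
Subtracting: σ = (-0.228 − -0.487)/(0.2793 − (-1.08)) = 0.19.
Then μ = -0.487 − (-1.08)·0.19 = -0.28.

μ = -0.28, σ = 0.19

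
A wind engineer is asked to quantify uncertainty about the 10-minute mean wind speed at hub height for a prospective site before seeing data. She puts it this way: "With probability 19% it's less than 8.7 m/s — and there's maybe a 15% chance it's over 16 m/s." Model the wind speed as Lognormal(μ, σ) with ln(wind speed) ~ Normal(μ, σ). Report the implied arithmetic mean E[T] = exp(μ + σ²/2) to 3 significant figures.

E[T] ≈ 12.1 m/s

If T ~ Lognormal(μ,σ) then ln T ~ Normal(μ,σ), so the p-quantile of ln T is μ + z_p·σ.
ln(8.7) = 2.163 and ln(16) = 2.773; z_{0.19} = -0.8779, z_{0.85} = 1.036.
σ = (2.773 − 2.163)/(1.036 − (-0.8779)) = 0.318.
μ = 2.163 − (-0.8779)·0.318 = 2.443.
E[T] = exp(μ + σ²/2) = exp(2.443 + 0.0506) = 12.1 m/s.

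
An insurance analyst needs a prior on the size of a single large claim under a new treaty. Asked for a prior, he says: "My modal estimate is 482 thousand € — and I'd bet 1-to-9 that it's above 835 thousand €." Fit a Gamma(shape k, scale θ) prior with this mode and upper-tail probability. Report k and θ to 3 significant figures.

k ≈ 7.28, θ ≈ 76.7

Gamma(k,θ) with k>1 has mode (k−1)θ, so θ = 482/(k−1).
Need P(X < 835) = 0.9 with θ tied to k this way. Start at k = 2, θ = 482: P(X<835) ≈ 0.517.
Too low — raise k to concentrate. Iterating converges to k ≈ 7.28.
Then θ = 482/(7.28−1) ≈ 76.7.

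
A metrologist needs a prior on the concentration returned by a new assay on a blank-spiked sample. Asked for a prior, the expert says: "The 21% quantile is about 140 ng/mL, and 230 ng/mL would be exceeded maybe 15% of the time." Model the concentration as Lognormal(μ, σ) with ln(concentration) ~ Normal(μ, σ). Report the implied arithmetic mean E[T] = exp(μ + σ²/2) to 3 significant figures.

If T ~ Lognormal(μ,σ) then ln T ~ Normal(μ,σ), so the p-quantile of ln T is μ + z_p·σ.
ln(140) = 4.942 and ln(230) = 5.438; z_{0.21} = -0.8064, z_{0.85} = 1.036.
σ = (5.438 − 4.942)/(1.036 − (-0.8064)) = 0.269.
μ = 4.942 − (-0.8064)·0.269 = 5.159.
E[T] = exp(μ + σ²/2) = exp(5.159 + 0.0363) = 180 ng/mL.

E[T] ≈ 180 ng/mL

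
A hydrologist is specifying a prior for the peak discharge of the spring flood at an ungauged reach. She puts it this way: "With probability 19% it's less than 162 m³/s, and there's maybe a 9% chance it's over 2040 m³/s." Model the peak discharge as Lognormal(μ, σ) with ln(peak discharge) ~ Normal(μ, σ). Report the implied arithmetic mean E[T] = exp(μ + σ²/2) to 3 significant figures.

E[T] ≈ 847 m³/s

If T ~ Lognormal(μ,σ) then ln T ~ Normal(μ,σ), so the p-quantile of ln T is μ + z_p·σ.
ln(162) = 5.088 and ln(2040) = 7.621; z_{0.19} = -0.8779, z_{0.91} = 1.341.
σ = (7.621 − 5.088)/(1.341 − (-0.8779)) = 1.142.
μ = 5.088 − (-0.8779)·1.142 = 6.090.
E[T] = exp(μ + σ²/2) = exp(6.090 + 0.6518) = 847 m³/s.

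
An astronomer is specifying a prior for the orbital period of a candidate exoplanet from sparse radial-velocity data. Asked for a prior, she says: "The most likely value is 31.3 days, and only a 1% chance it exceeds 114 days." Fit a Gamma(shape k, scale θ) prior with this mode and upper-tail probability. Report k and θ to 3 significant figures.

k ≈ 3.57, θ ≈ 12.2

Gamma(k,θ) with k>1 has mode (k−1)θ, so θ = 31.3/(k−1).
Need P(X < 114) = 0.99 with θ tied to k this way. Start at k = 2, θ = 31.3: P(X<114) ≈ 0.878.
Too low — raise k to concentrate. Iterating converges to k ≈ 3.57.
Then θ = 31.3/(3.57−1) ≈ 12.2.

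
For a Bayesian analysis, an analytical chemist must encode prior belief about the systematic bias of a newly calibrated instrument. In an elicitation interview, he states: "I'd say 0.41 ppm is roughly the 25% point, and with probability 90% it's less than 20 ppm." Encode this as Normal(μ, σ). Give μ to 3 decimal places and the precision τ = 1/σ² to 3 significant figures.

μ = 7.165, τ = 0.00997

The p-quantile of Normal(μ,σ) is μ + z_p·σ, with z_{0.25} = -0.6745 and z_{0.9} = 1.282.
Eliminate σ: μ = (z₂·x₁ − z₁·x₂)/(z₂ − z₁) = (1.282·0.41 − (-0.6745)·20)/1.956 = 7.165.
Then σ = (x₂ − x₁)/(z₂ − z₁) = (20 − 0.41)/1.956 = 10.015.
Precision τ = 1/σ² = 1/10.02² = 0.00997.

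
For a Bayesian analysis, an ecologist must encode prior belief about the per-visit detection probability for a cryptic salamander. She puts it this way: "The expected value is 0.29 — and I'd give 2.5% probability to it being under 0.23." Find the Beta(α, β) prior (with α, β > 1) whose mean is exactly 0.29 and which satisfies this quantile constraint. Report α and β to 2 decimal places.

With mean 0.29 fixed, write α = 0.29s, β = 0.71s where s = α+β.
Need P(θ < 0.23) = 0.025 under Beta(0.29s, 0.71s). Normal approximation: (q−m)/√(m(1−m)/s) ≈ z_{0.025} = -1.96, so s ≈ 0.29·0.71·(-1.96)²/(0.23−0.29)² = 219.7.
At s = 219.7: P(θ<0.23) ≈ 0.021. Adjusting to match 0.025 gives s ≈ 204.55.
So α = 0.29·204.55 ≈ 59.32, β = 0.71·204.55 ≈ 145.23.

α ≈ 59.32, β ≈ 145.23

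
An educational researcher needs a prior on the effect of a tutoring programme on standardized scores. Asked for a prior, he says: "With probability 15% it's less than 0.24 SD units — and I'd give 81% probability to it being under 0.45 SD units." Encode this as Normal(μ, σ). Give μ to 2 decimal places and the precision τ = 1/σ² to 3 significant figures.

For Normal(μ,σ), the p-quantile is μ + z_p·σ. Here z_{0.15} = -1.036, z_{0.81} = 0.8779.
So 0.24 = μ − 1.036σ and 0.45 = μ + 0.8779σ.
Subtracting: σ = (0.45 − 0.24)/(0.8779 − (-1.036)) = 0.11.
Then μ = 0.24 − (-1.036)·0.11 = 0.35.
Precision τ = 1/σ² = 1/0.1097² = 83.1.

μ = 0.35, τ = 83.1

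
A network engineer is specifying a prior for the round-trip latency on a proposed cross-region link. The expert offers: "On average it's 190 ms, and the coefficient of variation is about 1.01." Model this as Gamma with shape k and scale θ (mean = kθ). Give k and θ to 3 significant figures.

k ≈ 0.98, θ ≈ 194

For Gamma(k, scale θ): mean = kθ, variance = kθ², so CV = 1/√k.
CV = 1.01, hence k = 1/CV² = 0.98.
Then θ = mean/k = 190/0.98 = 194.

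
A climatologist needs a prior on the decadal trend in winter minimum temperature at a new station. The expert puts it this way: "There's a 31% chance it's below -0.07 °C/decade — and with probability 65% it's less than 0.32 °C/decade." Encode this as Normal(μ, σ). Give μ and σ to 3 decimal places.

μ = 0.149, σ = 0.443

The p-quantile of Normal(μ,σ) is μ + z_p·σ, with z_{0.31} = -0.4959 and z_{0.65} = 0.3853.
Eliminate σ: μ = (z₂·x₁ − z₁·x₂)/(z₂ − z₁) = (0.3853·-0.07 − (-0.4959)·0.32)/0.8812 = 0.149.
Then σ = (x₂ − x₁)/(z₂ − z₁) = (0.32 − -0.07)/0.8812 = 0.443.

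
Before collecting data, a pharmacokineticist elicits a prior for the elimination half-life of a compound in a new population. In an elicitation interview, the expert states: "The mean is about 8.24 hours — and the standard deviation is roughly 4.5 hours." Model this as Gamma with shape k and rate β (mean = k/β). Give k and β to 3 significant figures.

k ≈ 3.35, β ≈ 0.407

For Gamma(k, rate β): mean = k/β, variance = k/β², so CV = 1/√k.
CV = SD/mean = 4.5/8.24 = 0.5461, hence k = 1/CV² = 3.35.
Then β = k/mean = 3.35/8.24 = 0.407.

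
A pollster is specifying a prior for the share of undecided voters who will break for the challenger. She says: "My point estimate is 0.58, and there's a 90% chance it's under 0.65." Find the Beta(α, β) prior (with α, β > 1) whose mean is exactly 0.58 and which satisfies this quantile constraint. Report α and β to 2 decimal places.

With mean 0.58 fixed, write α = 0.58s, β = 0.42s where s = α+β.
Need P(θ < 0.65) = 0.9 under Beta(0.58s, 0.42s). Normal approximation: (q−m)/√(m(1−m)/s) ≈ z_{0.9} = 1.28, so s ≈ 0.58·0.42·(1.28)²/(0.65−0.58)² = 81.6.
At s = 81.6: P(θ<0.65) ≈ 0.902. Adjusting to match 0.9 gives s ≈ 80.29.
So α = 0.58·80.29 ≈ 46.57, β = 0.42·80.29 ≈ 33.72.

α ≈ 46.57, β ≈ 33.72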